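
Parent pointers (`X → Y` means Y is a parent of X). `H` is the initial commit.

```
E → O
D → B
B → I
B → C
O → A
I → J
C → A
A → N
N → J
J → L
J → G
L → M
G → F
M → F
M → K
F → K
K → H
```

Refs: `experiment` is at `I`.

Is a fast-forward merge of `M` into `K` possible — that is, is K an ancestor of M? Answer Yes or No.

Yes

A fast-forward from K to M is possible iff K is an ancestor of M.
Ancestors of M: {F, H, K, M}.
K is among them, so fast-forward is possible.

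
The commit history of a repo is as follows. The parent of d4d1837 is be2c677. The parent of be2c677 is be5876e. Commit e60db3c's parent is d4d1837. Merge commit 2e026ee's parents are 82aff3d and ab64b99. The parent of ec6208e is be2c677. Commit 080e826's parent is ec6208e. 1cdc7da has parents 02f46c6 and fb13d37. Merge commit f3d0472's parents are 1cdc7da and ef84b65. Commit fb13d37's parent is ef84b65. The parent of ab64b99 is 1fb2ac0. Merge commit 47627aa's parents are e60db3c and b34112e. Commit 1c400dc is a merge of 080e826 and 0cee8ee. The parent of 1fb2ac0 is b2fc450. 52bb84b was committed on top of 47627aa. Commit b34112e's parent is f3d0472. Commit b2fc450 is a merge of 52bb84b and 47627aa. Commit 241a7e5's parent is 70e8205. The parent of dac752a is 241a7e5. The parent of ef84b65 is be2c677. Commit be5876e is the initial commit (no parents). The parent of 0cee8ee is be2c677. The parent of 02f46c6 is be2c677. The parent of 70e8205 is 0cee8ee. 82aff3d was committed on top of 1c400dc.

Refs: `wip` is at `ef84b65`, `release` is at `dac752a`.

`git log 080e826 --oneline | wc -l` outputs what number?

4

Walking parent pointers from 080e826: reachable set = {080e826, be2c677, be5876e, ec6208e}.
That is 4 commits.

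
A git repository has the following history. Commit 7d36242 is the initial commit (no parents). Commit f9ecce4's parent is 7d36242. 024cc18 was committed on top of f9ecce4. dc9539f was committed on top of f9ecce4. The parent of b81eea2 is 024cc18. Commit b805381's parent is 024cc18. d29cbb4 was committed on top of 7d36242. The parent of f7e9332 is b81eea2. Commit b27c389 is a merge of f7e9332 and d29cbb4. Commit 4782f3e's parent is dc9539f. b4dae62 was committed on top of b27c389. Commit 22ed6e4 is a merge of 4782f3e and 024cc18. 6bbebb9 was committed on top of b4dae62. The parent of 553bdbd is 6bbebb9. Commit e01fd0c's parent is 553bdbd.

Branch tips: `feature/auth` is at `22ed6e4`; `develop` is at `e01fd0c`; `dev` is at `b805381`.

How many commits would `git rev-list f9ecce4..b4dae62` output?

Reachable from b4dae62: {024cc18, 7d36242, b27c389, b4dae62, b81eea2, d29cbb4, f7e9332, f9ecce4}.
Reachable from f9ecce4: {7d36242, f9ecce4}.
In b4dae62's history but not f9ecce4's: {024cc18, b27c389, b4dae62, b81eea2, d29cbb4, f7e9332} — 6 commits.

6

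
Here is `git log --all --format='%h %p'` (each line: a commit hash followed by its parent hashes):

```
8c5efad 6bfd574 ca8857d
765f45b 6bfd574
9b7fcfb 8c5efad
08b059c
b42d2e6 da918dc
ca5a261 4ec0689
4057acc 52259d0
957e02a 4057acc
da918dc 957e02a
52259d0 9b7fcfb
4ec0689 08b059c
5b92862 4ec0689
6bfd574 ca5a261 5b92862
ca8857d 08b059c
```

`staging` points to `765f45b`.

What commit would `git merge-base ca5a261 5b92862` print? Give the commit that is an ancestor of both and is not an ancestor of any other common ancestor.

Ancestors of ca5a261: {08b059c, 4ec0689, ca5a261}.
Ancestors of 5b92862: {08b059c, 4ec0689, 5b92862}.
Common ancestors: {08b059c, 4ec0689}.
Among these, 4ec0689 is not an ancestor of any other common ancestor — it is the merge base.

4ec0689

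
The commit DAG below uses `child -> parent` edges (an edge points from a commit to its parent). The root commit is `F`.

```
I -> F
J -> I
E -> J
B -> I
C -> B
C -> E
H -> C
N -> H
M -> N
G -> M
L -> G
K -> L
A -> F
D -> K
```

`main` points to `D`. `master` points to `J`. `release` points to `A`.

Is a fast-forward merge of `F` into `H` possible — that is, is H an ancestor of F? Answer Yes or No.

A fast-forward from H to F is possible iff H is an ancestor of F.
Ancestors of F: {F}.
H is not among them, so fast-forward is not possible.

No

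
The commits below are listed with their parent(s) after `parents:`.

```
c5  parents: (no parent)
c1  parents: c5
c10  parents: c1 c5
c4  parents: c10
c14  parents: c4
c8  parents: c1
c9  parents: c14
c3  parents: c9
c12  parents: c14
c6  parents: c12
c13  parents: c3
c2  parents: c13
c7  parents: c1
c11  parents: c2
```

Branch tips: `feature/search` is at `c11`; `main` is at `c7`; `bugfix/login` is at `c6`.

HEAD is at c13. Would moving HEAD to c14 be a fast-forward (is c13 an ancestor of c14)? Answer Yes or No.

A fast-forward from c13 to c14 is possible iff c13 is an ancestor of c14.
Ancestors of c14: {c1, c10, c14, c4, c5}.
c13 is not among them, so fast-forward is not possible.

No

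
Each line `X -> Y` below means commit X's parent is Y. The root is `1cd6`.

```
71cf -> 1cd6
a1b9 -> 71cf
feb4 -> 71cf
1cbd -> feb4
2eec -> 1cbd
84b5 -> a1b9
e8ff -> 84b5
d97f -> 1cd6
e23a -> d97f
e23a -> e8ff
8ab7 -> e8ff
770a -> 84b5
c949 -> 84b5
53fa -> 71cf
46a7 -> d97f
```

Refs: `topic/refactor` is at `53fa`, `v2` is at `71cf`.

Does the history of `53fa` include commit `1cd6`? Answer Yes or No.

Ancestors of 53fa (commits reachable by following parents): {1cd6, 53fa, 71cf}.
1cd6 is in that set, so it is an ancestor of 53fa.

Yes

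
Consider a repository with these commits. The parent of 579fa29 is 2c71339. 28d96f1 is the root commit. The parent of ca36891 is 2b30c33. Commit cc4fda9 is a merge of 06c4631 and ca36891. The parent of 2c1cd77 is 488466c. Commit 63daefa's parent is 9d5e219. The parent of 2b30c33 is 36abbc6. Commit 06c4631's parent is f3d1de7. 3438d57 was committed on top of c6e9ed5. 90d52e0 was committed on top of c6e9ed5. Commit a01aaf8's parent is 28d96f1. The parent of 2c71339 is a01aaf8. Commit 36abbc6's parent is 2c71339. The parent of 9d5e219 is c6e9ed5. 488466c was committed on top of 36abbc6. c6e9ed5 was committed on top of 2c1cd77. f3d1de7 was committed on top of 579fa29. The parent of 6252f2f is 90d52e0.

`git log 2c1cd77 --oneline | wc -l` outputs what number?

6

Walking parent pointers from 2c1cd77: reachable set = {28d96f1, 2c1cd77, 2c71339, 36abbc6, 488466c, a01aaf8}.
That is 6 commits.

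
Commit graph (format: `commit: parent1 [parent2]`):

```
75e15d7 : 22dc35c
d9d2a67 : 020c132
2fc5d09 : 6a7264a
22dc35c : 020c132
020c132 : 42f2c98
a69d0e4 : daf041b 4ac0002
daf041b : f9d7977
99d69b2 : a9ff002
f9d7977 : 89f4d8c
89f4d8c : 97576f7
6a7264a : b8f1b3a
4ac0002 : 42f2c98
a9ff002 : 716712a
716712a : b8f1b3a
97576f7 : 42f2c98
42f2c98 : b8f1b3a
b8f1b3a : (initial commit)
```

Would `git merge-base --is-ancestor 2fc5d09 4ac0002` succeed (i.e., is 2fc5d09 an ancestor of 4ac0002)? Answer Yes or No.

Ancestors of 4ac0002: {42f2c98, 4ac0002, b8f1b3a}.
2fc5d09 is not in that set, so it is not an ancestor of 4ac0002.

No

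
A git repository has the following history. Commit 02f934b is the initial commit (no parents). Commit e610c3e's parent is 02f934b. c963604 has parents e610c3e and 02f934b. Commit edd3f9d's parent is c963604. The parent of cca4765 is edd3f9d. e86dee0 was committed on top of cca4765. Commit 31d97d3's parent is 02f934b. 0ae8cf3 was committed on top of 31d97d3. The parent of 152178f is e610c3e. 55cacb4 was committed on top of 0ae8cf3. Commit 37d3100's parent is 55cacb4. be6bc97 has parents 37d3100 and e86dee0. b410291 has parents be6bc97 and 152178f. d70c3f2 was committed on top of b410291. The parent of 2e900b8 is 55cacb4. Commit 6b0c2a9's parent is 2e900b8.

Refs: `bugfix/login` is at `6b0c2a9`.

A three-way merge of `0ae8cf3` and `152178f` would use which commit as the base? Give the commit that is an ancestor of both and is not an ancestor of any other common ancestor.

02f934b

Ancestors of 0ae8cf3: {02f934b, 0ae8cf3, 31d97d3}.
Ancestors of 152178f: {02f934b, 152178f, e610c3e}.
Common ancestors: {02f934b}.
The only common ancestor is 02f934b, so it is the merge base.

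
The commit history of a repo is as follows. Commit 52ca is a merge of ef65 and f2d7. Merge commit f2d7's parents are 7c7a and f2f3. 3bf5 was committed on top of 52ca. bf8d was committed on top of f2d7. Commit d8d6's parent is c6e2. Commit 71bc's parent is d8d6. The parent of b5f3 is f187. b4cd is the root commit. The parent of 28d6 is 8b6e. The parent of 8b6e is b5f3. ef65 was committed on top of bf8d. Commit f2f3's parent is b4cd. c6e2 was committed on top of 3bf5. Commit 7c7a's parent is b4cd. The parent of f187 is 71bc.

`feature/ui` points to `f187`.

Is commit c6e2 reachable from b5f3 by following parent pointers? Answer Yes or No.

Ancestors of b5f3 (commits reachable by following parents): {3bf5, 52ca, 71bc, 7c7a, b4cd, b5f3, bf8d, c6e2, d8d6, ef65, f187, f2d7, f2f3}.
c6e2 is in that set, so it is an ancestor of b5f3.

Yes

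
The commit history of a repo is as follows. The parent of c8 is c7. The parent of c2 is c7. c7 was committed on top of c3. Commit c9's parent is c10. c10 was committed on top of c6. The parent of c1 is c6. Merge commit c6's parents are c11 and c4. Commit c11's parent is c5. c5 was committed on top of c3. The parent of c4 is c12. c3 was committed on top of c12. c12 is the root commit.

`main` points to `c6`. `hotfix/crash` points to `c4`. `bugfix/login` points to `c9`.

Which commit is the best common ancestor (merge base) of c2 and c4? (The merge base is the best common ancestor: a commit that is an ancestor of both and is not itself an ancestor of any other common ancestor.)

c12

Ancestors of c2: {c12, c2, c3, c7}.
Ancestors of c4: {c12, c4}.
Common ancestors: {c12}.
The only common ancestor is c12, so it is the merge base.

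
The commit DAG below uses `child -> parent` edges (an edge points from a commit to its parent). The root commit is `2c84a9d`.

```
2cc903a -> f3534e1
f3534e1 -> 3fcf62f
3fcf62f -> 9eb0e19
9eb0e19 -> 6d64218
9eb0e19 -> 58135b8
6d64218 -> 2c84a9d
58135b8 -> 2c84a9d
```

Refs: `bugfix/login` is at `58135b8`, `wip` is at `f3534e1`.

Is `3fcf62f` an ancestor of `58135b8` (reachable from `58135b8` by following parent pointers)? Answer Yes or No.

Ancestors of 58135b8: {2c84a9d, 58135b8}.
3fcf62f is not in that set, so it is not an ancestor of 58135b8.

No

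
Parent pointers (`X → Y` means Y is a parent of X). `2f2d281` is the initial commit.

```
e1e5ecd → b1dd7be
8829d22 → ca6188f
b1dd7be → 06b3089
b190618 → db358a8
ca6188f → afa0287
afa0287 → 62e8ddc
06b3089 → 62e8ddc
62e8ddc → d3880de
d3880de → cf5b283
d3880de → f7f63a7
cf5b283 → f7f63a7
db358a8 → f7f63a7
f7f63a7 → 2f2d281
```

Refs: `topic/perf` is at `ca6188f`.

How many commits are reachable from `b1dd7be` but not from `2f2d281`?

6

Reachable from b1dd7be: {06b3089, 2f2d281, 62e8ddc, b1dd7be, cf5b283, d3880de, f7f63a7}.
Reachable from 2f2d281: {2f2d281}.
In b1dd7be's history but not 2f2d281's: {06b3089, 62e8ddc, b1dd7be, cf5b283, d3880de, f7f63a7} — 6 commits.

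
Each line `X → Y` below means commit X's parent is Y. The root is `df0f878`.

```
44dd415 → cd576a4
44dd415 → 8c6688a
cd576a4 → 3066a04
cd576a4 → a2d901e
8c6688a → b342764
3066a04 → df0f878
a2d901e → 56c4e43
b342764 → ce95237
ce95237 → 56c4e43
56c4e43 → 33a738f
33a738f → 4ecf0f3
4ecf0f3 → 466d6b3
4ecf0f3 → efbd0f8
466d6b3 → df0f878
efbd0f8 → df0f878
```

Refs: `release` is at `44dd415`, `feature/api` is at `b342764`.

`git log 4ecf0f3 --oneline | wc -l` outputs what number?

4

Walking parent pointers from 4ecf0f3: reachable set = {466d6b3, 4ecf0f3, df0f878, efbd0f8}.
That is 4 commits.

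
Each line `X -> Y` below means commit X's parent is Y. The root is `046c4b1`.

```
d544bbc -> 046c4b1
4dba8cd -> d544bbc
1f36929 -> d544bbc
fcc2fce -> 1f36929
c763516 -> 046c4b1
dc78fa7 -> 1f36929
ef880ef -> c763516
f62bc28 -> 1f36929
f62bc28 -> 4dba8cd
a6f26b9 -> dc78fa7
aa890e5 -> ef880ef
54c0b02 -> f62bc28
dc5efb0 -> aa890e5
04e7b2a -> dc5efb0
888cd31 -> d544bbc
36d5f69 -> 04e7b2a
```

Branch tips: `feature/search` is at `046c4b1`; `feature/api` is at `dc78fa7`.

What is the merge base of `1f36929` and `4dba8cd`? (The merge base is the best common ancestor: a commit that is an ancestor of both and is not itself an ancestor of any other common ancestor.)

d544bbc

Ancestors of 1f36929: {046c4b1, 1f36929, d544bbc}.
Ancestors of 4dba8cd: {046c4b1, 4dba8cd, d544bbc}.
Common ancestors: {046c4b1, d544bbc}.
Among these, d544bbc is not an ancestor of any other common ancestor — it is the merge base.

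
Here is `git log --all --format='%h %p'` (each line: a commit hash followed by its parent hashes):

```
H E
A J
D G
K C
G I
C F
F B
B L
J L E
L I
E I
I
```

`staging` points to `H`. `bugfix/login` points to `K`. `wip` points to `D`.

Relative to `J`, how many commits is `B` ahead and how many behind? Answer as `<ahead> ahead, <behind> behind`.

Reachable from B: {B, I, L}.
Reachable from J: {E, I, J, L}.
Only in B's history (ahead): {B} — 1.
Only in J's history (behind): {E, J} — 2.

1 ahead, 2 behind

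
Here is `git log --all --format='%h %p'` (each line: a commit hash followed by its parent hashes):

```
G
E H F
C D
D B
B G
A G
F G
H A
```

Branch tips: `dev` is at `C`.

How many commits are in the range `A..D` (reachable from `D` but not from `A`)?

Reachable from D: {B, D, G}.
Reachable from A: {A, G}.
In D's history but not A's: {B, D} — 2 commits.

2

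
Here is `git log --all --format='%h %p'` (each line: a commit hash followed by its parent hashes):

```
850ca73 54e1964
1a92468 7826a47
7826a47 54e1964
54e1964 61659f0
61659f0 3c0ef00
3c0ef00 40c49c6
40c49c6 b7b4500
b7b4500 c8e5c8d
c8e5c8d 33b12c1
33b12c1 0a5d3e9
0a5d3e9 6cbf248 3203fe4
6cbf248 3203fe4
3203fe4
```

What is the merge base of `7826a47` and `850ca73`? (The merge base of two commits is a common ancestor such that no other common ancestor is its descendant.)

Ancestors of 7826a47: {0a5d3e9, 3203fe4, 33b12c1, 3c0ef00, 40c49c6, 54e1964, 61659f0, 6cbf248, 7826a47, b7b4500, c8e5c8d}.
Ancestors of 850ca73: {0a5d3e9, 3203fe4, 33b12c1, 3c0ef00, 40c49c6, 54e1964, 61659f0, 6cbf248, 850ca73, b7b4500, c8e5c8d}.
Common ancestors: {0a5d3e9, 3203fe4, 33b12c1, 3c0ef00, 40c49c6, 54e1964, 61659f0, 6cbf248, b7b4500, c8e5c8d}.
Among these, 54e1964 is not an ancestor of any other common ancestor — it is the merge base.

54e1964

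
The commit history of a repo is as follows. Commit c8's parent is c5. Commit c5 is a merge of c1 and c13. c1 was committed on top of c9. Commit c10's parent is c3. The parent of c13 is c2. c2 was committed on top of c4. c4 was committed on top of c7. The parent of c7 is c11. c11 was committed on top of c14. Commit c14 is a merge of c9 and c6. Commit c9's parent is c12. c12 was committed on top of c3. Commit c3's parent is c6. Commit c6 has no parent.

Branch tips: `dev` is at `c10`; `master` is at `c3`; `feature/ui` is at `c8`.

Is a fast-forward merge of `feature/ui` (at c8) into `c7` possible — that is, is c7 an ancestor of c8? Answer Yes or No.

Yes

A fast-forward from c7 to c8 is possible iff c7 is an ancestor of c8.
Ancestors of c8: {c1, c11, c12, c13, c14, c2, c3, c4, c5, c6, c7, c8, c9}.
c7 is among them, so fast-forward is possible.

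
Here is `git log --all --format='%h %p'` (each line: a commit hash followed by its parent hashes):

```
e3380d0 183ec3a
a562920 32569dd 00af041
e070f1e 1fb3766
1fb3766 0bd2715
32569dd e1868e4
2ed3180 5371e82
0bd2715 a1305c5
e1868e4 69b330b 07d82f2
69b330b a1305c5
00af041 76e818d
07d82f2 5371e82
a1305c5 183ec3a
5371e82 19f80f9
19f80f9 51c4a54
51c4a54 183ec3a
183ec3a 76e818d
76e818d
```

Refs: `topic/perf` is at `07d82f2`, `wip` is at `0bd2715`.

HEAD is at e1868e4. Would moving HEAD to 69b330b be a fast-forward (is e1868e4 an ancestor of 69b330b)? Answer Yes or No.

A fast-forward from e1868e4 to 69b330b is possible iff e1868e4 is an ancestor of 69b330b.
Ancestors of 69b330b: {183ec3a, 69b330b, 76e818d, a1305c5}.
e1868e4 is not among them, so fast-forward is not possible.

No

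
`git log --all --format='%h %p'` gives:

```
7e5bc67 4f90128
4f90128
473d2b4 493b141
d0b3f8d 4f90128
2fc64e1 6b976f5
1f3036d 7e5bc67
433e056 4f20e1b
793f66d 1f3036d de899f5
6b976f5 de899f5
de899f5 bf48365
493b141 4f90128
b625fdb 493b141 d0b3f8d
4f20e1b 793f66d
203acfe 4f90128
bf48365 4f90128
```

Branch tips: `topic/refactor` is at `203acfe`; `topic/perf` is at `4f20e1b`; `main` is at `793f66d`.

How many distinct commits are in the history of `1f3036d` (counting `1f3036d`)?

Walking parent pointers from 1f3036d: reachable set = {1f3036d, 4f90128, 7e5bc67}.
That is 3 commits.

3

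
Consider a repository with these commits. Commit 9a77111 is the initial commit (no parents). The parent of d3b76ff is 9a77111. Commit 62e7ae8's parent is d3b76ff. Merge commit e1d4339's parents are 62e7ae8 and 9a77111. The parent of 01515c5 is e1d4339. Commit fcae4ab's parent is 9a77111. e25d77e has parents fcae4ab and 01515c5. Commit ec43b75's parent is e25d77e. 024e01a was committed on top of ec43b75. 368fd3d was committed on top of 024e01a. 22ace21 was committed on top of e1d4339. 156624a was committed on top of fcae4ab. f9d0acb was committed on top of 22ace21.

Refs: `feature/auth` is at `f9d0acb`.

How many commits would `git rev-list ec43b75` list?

Walking parent pointers from ec43b75: reachable set = {01515c5, 62e7ae8, 9a77111, d3b76ff, e1d4339, e25d77e, ec43b75, fcae4ab}.
That is 8 commits.

8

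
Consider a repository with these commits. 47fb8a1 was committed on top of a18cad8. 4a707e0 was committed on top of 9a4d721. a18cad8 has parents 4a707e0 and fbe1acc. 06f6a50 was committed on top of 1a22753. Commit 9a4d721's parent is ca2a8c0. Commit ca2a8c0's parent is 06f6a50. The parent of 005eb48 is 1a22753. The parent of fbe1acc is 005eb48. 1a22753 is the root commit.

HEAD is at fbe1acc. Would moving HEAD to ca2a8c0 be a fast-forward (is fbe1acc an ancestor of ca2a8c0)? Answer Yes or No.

A fast-forward from fbe1acc to ca2a8c0 is possible iff fbe1acc is an ancestor of ca2a8c0.
Ancestors of ca2a8c0: {06f6a50, 1a22753, ca2a8c0}.
fbe1acc is not among them, so fast-forward is not possible.

No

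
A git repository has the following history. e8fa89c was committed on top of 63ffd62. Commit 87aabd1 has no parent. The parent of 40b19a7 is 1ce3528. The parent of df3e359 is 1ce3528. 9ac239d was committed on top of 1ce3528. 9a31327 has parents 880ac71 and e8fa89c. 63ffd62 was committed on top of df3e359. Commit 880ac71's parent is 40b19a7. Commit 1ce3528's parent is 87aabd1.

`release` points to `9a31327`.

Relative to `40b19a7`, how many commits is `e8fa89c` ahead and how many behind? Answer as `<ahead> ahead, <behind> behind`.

Reachable from e8fa89c: {1ce3528, 63ffd62, 87aabd1, df3e359, e8fa89c}.
Reachable from 40b19a7: {1ce3528, 40b19a7, 87aabd1}.
Only in e8fa89c's history (ahead): {63ffd62, df3e359, e8fa89c} — 3.
Only in 40b19a7's history (behind): {40b19a7} — 1.

3 ahead, 1 behind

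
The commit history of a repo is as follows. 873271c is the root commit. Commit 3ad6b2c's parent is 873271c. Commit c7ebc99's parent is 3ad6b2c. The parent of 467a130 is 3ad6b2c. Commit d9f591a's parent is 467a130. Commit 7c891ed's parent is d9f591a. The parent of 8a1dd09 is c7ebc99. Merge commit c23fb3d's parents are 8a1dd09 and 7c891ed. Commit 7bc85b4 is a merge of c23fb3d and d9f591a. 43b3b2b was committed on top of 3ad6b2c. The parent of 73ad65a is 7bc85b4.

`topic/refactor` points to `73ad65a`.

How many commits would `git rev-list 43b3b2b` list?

3

Walking parent pointers from 43b3b2b: reachable set = {3ad6b2c, 43b3b2b, 873271c}.
That is 3 commits.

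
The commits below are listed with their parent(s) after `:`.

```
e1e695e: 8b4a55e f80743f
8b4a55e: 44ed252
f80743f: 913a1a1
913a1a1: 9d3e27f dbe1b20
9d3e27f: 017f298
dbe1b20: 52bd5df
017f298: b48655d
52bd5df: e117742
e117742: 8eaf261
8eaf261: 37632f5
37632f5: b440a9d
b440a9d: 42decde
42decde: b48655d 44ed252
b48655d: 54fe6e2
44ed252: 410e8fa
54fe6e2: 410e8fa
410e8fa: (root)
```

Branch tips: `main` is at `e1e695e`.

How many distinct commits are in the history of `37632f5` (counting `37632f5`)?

Walking parent pointers from 37632f5: reachable set = {37632f5, 410e8fa, 42decde, 44ed252, 54fe6e2, b440a9d, b48655d}.
That is 7 commits.

7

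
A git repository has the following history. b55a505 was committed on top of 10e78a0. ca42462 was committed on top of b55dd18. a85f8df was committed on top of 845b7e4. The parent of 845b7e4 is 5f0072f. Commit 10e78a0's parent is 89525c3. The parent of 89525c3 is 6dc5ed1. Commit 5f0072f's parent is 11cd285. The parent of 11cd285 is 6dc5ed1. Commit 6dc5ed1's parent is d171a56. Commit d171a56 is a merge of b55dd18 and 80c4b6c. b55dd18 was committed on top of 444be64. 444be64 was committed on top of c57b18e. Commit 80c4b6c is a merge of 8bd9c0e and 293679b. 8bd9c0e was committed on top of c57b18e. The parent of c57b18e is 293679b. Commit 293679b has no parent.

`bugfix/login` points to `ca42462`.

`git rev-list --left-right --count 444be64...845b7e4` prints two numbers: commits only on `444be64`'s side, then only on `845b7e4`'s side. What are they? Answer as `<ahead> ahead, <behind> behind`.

0 ahead, 8 behind

Reachable from 444be64: {293679b, 444be64, c57b18e}.
Reachable from 845b7e4: {11cd285, 293679b, 444be64, 5f0072f, 6dc5ed1, 80c4b6c, 845b7e4, 8bd9c0e, b55dd18, c57b18e, d171a56}.
Only in 444be64's history (ahead): {} — 0.
Only in 845b7e4's history (behind): {11cd285, 5f0072f, 6dc5ed1, 80c4b6c, 845b7e4, 8bd9c0e, b55dd18, d171a56} — 8.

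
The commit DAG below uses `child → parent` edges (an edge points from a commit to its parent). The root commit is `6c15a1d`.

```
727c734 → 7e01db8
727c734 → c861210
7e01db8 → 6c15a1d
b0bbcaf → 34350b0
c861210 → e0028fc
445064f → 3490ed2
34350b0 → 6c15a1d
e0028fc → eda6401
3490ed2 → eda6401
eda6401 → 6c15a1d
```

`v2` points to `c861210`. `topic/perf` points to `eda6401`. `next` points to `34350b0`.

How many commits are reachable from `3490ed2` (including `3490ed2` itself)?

Walking parent pointers from 3490ed2: reachable set = {3490ed2, 6c15a1d, eda6401}.
That is 3 commits.

3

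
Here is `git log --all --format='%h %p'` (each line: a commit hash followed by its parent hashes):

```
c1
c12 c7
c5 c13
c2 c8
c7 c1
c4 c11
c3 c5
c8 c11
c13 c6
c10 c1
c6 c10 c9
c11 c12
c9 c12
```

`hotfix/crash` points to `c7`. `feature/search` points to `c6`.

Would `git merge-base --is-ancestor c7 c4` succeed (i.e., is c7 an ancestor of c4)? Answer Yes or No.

Yes

Ancestors of c4 (commits reachable by following parents): {c1, c11, c12, c4, c7}.
c7 is in that set, so it is an ancestor of c4.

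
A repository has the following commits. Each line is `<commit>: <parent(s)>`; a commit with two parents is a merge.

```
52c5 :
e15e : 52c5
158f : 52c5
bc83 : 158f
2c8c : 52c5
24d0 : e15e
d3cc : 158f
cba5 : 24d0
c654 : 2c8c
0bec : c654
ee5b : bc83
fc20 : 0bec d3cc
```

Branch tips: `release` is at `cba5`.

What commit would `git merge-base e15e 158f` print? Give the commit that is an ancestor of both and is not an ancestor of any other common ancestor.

Ancestors of e15e: {52c5, e15e}.
Ancestors of 158f: {158f, 52c5}.
Common ancestors: {52c5}.
The only common ancestor is 52c5, so it is the merge base.

52c5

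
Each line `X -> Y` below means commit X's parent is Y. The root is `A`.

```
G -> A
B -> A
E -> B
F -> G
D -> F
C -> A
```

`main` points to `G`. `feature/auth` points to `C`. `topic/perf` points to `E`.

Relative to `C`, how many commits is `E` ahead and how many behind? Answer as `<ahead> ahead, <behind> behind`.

2 ahead, 1 behind

Reachable from E: {A, B, E}.
Reachable from C: {A, C}.
Only in E's history (ahead): {B, E} — 2.
Only in C's history (behind): {C} — 1.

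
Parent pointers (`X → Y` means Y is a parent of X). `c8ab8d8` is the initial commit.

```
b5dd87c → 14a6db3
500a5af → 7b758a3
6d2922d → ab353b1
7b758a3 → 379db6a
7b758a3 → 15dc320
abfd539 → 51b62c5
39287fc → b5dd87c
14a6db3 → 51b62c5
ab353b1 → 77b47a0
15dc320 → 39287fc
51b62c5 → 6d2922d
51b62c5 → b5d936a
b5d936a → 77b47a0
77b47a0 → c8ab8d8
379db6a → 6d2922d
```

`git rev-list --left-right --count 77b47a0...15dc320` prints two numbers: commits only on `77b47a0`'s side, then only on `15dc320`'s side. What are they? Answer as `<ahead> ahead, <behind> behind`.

0 ahead, 8 behind

Reachable from 77b47a0: {77b47a0, c8ab8d8}.
Reachable from 15dc320: {14a6db3, 15dc320, 39287fc, 51b62c5, 6d2922d, 77b47a0, ab353b1, b5d936a, b5dd87c, c8ab8d8}.
Only in 77b47a0's history (ahead): {} — 0.
Only in 15dc320's history (behind): {14a6db3, 15dc320, 39287fc, 51b62c5, 6d2922d, ab353b1, b5d936a, b5dd87c} — 8.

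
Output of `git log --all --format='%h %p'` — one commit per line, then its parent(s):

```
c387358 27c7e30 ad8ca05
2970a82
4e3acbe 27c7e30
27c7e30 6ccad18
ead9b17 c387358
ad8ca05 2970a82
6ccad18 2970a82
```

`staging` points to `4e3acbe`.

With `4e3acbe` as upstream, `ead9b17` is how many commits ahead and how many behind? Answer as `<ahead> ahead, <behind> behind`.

3 ahead, 1 behind

Reachable from ead9b17: {27c7e30, 2970a82, 6ccad18, ad8ca05, c387358, ead9b17}.
Reachable from 4e3acbe: {27c7e30, 2970a82, 4e3acbe, 6ccad18}.
Only in ead9b17's history (ahead): {ad8ca05, c387358, ead9b17} — 3.
Only in 4e3acbe's history (behind): {4e3acbe} — 1.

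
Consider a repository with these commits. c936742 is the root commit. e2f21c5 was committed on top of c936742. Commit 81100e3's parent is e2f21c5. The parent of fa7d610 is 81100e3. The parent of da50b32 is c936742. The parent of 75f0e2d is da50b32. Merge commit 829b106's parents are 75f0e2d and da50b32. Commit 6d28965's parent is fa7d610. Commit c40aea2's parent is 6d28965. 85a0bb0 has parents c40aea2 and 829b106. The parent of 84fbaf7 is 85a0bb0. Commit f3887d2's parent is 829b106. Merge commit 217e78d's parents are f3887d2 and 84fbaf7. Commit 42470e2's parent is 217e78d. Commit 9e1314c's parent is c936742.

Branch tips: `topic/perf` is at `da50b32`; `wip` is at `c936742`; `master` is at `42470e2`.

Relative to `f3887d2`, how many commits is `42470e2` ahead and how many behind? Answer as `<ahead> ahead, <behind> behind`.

9 ahead, 0 behind

Reachable from 42470e2: {217e78d, 42470e2, 6d28965, 75f0e2d, 81100e3, 829b106, 84fbaf7, 85a0bb0, c40aea2, c936742, da50b32, e2f21c5, f3887d2, fa7d610}.
Reachable from f3887d2: {75f0e2d, 829b106, c936742, da50b32, f3887d2}.
Only in 42470e2's history (ahead): {217e78d, 42470e2, 6d28965, 81100e3, 84fbaf7, 85a0bb0, c40aea2, e2f21c5, fa7d610} — 9.
Only in f3887d2's history (behind): {} — 0.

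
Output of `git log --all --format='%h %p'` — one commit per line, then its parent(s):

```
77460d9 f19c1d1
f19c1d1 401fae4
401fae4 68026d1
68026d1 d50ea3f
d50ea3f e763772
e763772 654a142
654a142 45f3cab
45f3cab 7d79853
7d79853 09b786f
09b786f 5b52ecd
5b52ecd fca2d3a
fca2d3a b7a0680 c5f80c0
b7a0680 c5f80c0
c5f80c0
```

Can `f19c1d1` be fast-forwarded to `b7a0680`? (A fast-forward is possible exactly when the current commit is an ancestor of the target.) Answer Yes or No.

A fast-forward from f19c1d1 to b7a0680 is possible iff f19c1d1 is an ancestor of b7a0680.
Ancestors of b7a0680: {b7a0680, c5f80c0}.
f19c1d1 is not among them, so fast-forward is not possible.

No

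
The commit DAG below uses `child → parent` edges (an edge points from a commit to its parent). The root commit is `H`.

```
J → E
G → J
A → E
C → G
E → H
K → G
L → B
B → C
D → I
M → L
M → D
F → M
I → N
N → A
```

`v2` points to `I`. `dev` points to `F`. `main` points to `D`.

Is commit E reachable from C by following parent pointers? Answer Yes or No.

Ancestors of C (commits reachable by following parents): {C, E, G, H, J}.
E is in that set, so it is an ancestor of C.

Yes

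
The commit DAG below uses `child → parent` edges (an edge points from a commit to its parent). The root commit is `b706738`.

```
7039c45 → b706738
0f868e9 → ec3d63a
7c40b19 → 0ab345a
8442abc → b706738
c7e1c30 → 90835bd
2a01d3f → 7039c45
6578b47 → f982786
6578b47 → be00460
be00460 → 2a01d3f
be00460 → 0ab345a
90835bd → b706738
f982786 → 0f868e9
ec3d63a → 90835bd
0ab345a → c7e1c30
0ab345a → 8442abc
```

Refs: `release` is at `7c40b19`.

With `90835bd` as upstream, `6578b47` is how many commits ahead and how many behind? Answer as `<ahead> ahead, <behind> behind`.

Reachable from 6578b47: {0ab345a, 0f868e9, 2a01d3f, 6578b47, 7039c45, 8442abc, 90835bd, b706738, be00460, c7e1c30, ec3d63a, f982786}.
Reachable from 90835bd: {90835bd, b706738}.
Only in 6578b47's history (ahead): {0ab345a, 0f868e9, 2a01d3f, 6578b47, 7039c45, 8442abc, be00460, c7e1c30, ec3d63a, f982786} — 10.
Only in 90835bd's history (behind): {} — 0.

10 ahead, 0 behind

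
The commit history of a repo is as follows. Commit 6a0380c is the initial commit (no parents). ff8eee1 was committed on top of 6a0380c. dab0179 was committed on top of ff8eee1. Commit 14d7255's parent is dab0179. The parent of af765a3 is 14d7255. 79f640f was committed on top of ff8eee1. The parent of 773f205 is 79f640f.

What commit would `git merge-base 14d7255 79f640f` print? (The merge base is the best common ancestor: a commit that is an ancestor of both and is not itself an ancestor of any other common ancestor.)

Ancestors of 14d7255: {14d7255, 6a0380c, dab0179, ff8eee1}.
Ancestors of 79f640f: {6a0380c, 79f640f, ff8eee1}.
Common ancestors: {6a0380c, ff8eee1}.
Among these, ff8eee1 is not an ancestor of any other common ancestor — it is the merge base.

ff8eee1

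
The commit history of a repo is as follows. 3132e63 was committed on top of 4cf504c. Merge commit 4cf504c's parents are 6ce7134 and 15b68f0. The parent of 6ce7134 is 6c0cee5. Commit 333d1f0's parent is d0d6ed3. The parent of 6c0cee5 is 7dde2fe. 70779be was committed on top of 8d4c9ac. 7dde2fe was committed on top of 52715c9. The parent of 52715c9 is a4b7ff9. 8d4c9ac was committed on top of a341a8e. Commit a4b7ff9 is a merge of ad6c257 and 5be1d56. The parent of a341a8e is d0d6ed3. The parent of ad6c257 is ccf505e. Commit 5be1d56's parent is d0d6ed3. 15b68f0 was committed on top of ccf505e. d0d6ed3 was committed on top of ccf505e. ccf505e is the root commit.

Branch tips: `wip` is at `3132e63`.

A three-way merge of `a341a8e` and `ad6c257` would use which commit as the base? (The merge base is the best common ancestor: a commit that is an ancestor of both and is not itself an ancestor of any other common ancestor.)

Ancestors of a341a8e: {a341a8e, ccf505e, d0d6ed3}.
Ancestors of ad6c257: {ad6c257, ccf505e}.
Common ancestors: {ccf505e}.
The only common ancestor is ccf505e, so it is the merge base.

ccf505e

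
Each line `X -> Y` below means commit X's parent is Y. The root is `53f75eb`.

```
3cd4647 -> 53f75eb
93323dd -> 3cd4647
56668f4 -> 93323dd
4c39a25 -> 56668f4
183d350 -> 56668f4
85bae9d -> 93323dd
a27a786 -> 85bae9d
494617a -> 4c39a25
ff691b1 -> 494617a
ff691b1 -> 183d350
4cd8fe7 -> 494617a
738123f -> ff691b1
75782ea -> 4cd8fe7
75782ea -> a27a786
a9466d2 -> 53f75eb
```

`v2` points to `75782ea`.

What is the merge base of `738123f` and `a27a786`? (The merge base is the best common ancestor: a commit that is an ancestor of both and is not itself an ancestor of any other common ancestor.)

Ancestors of 738123f: {183d350, 3cd4647, 494617a, 4c39a25, 53f75eb, 56668f4, 738123f, 93323dd, ff691b1}.
Ancestors of a27a786: {3cd4647, 53f75eb, 85bae9d, 93323dd, a27a786}.
Common ancestors: {3cd4647, 53f75eb, 93323dd}.
Among these, 93323dd is not an ancestor of any other common ancestor — it is the merge base.

93323dd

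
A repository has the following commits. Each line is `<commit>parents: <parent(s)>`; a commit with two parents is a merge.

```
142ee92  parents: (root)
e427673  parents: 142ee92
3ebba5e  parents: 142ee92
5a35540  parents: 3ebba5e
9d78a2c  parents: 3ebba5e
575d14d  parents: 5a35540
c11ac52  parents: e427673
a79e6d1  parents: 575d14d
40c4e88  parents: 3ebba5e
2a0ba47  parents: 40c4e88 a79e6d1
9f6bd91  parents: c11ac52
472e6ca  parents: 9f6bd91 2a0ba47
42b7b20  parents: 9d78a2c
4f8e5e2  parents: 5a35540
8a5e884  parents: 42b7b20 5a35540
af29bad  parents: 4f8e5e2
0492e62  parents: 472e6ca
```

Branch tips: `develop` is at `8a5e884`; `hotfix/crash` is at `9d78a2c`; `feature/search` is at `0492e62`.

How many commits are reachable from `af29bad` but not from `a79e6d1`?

Reachable from af29bad: {142ee92, 3ebba5e, 4f8e5e2, 5a35540, af29bad}.
Reachable from a79e6d1: {142ee92, 3ebba5e, 575d14d, 5a35540, a79e6d1}.
In af29bad's history but not a79e6d1's: {4f8e5e2, af29bad} — 2 commits.

2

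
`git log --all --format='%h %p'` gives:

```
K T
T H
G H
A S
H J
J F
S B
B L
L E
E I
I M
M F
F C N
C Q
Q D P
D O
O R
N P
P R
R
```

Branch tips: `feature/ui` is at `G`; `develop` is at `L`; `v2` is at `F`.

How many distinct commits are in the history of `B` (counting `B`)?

Walking parent pointers from B: reachable set = {B, C, D, E, F, I, L, M, N, O, P, Q, R}.
That is 13 commits.

13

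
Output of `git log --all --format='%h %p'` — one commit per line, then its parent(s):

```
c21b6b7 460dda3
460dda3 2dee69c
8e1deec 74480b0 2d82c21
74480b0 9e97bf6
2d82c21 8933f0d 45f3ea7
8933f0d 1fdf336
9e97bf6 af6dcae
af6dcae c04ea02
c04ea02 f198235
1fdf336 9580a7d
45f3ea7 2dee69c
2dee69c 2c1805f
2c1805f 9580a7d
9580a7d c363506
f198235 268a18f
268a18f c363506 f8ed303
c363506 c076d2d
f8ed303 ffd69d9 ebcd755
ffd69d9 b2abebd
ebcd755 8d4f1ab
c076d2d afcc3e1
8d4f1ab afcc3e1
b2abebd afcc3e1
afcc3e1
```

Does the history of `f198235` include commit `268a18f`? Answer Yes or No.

Yes

Ancestors of f198235 (commits reachable by following parents): {268a18f, 8d4f1ab, afcc3e1, b2abebd, c076d2d, c363506, ebcd755, f198235, f8ed303, ffd69d9}.
268a18f is in that set, so it is an ancestor of f198235.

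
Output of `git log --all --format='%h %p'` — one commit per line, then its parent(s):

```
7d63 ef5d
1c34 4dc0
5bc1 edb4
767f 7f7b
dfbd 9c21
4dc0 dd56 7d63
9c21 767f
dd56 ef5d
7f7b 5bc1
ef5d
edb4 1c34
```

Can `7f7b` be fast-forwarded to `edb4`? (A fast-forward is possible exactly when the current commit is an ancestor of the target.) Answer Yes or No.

A fast-forward from 7f7b to edb4 is possible iff 7f7b is an ancestor of edb4.
Ancestors of edb4: {1c34, 4dc0, 7d63, dd56, edb4, ef5d}.
7f7b is not among them, so fast-forward is not possible.

No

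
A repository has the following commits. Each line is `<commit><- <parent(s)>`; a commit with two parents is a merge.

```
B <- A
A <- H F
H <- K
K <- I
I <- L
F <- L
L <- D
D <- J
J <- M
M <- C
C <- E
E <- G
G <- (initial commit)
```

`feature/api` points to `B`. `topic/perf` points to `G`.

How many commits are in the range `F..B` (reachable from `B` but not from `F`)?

Reachable from B: {A, B, C, D, E, F, G, H, I, J, K, L, M}.
Reachable from F: {C, D, E, F, G, J, L, M}.
In B's history but not F's: {A, B, H, I, K} — 5 commits.

5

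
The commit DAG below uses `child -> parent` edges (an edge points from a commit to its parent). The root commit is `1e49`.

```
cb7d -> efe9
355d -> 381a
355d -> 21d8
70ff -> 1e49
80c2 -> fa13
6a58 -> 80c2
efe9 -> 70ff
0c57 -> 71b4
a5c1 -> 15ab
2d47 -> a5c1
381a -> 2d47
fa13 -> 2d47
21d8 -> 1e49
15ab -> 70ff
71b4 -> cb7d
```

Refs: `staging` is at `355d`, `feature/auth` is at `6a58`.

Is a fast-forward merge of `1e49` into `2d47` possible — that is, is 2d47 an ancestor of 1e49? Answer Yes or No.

No

A fast-forward from 2d47 to 1e49 is possible iff 2d47 is an ancestor of 1e49.
Ancestors of 1e49: {1e49}.
2d47 is not among them, so fast-forward is not possible.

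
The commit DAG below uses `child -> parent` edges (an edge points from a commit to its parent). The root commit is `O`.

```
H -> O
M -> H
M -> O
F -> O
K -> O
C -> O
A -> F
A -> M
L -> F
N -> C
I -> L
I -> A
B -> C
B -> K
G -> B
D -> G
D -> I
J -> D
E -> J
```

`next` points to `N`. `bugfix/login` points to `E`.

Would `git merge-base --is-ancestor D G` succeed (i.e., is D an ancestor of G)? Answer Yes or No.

No

Ancestors of G: {B, C, G, K, O}.
D is not in that set, so it is not an ancestor of G.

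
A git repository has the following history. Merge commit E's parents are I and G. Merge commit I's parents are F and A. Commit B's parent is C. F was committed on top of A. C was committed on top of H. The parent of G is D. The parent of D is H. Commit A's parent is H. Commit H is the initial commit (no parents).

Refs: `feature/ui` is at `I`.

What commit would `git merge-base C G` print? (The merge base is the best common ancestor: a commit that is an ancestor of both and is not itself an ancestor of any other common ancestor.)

Ancestors of C: {C, H}.
Ancestors of G: {D, G, H}.
Common ancestors: {H}.
The only common ancestor is H, so it is the merge base.

H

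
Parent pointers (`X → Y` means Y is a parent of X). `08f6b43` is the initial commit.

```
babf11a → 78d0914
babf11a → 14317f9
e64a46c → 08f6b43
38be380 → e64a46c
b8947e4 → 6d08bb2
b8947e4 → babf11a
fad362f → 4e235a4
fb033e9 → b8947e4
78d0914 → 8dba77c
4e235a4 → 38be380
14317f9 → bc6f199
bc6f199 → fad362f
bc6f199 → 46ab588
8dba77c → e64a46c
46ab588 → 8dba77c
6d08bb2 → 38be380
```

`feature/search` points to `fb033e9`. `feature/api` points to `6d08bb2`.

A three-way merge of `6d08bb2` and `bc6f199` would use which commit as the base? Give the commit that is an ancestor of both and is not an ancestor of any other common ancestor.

38be380

Ancestors of 6d08bb2: {08f6b43, 38be380, 6d08bb2, e64a46c}.
Ancestors of bc6f199: {08f6b43, 38be380, 46ab588, 4e235a4, 8dba77c, bc6f199, e64a46c, fad362f}.
Common ancestors: {08f6b43, 38be380, e64a46c}.
Among these, 38be380 is not an ancestor of any other common ancestor — it is the merge base.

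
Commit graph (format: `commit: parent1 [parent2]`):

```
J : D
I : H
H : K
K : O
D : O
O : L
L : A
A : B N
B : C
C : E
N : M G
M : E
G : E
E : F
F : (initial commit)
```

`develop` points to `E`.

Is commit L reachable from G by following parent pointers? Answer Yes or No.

Ancestors of G: {E, F, G}.
L is not in that set, so it is not an ancestor of G.

No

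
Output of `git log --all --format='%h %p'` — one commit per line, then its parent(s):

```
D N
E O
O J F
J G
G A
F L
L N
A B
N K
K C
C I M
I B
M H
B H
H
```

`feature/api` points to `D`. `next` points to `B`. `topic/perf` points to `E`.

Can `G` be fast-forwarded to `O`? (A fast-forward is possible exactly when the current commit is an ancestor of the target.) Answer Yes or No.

Yes

A fast-forward from G to O is possible iff G is an ancestor of O.
Ancestors of O: {A, B, C, F, G, H, I, J, K, L, M, N, O}.
G is among them, so fast-forward is possible.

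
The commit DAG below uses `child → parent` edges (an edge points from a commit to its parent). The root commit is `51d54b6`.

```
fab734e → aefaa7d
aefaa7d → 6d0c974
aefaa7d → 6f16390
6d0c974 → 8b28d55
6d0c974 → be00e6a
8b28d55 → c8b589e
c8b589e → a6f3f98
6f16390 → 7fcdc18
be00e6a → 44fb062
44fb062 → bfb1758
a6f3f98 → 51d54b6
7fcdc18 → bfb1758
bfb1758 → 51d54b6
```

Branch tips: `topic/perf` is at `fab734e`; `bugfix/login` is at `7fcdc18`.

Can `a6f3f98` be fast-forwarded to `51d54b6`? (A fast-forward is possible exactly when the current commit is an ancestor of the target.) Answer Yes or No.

No

A fast-forward from a6f3f98 to 51d54b6 is possible iff a6f3f98 is an ancestor of 51d54b6.
Ancestors of 51d54b6: {51d54b6}.
a6f3f98 is not among them, so fast-forward is not possible.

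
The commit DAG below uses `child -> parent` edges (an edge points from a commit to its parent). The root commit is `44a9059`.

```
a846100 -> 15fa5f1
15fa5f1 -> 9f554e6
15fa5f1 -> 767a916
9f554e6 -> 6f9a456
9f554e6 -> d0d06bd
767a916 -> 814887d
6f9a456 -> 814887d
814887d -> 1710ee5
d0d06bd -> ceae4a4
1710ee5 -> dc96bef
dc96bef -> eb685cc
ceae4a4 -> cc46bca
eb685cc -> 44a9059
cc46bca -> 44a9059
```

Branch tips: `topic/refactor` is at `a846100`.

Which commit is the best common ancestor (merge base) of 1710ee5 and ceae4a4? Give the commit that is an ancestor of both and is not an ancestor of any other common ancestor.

Ancestors of 1710ee5: {1710ee5, 44a9059, dc96bef, eb685cc}.
Ancestors of ceae4a4: {44a9059, cc46bca, ceae4a4}.
Common ancestors: {44a9059}.
The only common ancestor is 44a9059, so it is the merge base.

44a9059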